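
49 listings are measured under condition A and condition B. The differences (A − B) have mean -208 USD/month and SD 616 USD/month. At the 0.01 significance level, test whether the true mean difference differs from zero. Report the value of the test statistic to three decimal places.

H0: μ_d = 0; H1: μ_d ≠ 0 (paired t-test on the differences, two-sided).
t = d̄/(s_d/√n) = -208/(616/√49) = -2.364
df = n − 1 = 48
Two-sided p-value ≈ 0.0222
Since p ≈ 0.0222 > α = 0.01, fail to reject H0; the evidence is not statistically significant.

-2.364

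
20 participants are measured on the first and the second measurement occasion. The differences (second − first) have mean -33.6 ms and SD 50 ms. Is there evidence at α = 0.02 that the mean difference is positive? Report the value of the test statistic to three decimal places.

-3.005

H0: μ_d = 0; H1: μ_d > 0 (paired t-test on the differences, right-tailed).
t = d̄/(s_d/√n) = -33.6/(50/√20) = -3.005
df = n − 1 = 19
p-value = P(T ≥ -3.005) ≈ 0.996
Since p ≈ 0.996 > α = 0.02, fail to reject H0; the evidence is not statistically significant.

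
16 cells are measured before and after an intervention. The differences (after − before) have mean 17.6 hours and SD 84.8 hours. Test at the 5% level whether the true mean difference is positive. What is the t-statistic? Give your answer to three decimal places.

H0: μ_d = 0; H1: μ_d > 0 (paired t-test on the differences, right-tailed).
t = d̄/(s_d/√n) = 17.6/(84.8/√16) = 0.830
df = n − 1 = 15
p-value = P(T ≥ 0.830) ≈ 0.2097
Since p ≈ 0.2097 > α = 0.05, fail to reject H0; the data do not provide sufficient evidence against H0.

0.830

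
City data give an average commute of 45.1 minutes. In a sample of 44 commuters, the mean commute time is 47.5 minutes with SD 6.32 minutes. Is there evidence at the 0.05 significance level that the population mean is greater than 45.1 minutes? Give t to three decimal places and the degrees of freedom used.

H0: μ = 45.1; H1: μ > 45.1 (one-sample t-test, right-tailed).
t = (x̄ − μ₀)/(s/√n) = (47.5 − 45.1)/(6.32/√44) = 2.519
df = n − 1 = 43
p-value = P(T ≥ 2.519) ≈ 0.0078
Since p ≈ 0.0078 < α = 0.05, reject H0; the evidence is statistically significant.

t = 2.519, df = 43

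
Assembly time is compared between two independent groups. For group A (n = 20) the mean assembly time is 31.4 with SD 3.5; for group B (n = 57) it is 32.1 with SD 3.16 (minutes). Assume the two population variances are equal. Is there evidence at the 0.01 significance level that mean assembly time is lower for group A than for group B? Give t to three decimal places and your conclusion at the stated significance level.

t = -0.829; fail to reject H0

Let group 1 = group A, group 2 = group B. H0: μ_1 = μ_2; H1: μ_1 < μ_2 (two-sample pooled-variance t-test, left-tailed).
s_p² = [(20−1)·3.5² + (57−1)·3.16²]/(20+57−2) = 10.5592
t = (31.4 − 32.1)/√[10.5592·(1/20 + 1/57)] = -0.829
df = n₁ + n₂ − 2 = 75
p-value = P(T ≤ -0.829) ≈ 0.2049
Since p ≈ 0.2049 > α = 0.01, fail to reject H0; the evidence is not statistically significant.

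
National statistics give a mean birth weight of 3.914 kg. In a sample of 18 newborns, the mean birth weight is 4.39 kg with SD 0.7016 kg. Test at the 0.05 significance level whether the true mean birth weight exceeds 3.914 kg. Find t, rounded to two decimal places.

2.88

H0: μ = 3.914; H1: μ > 3.914 (one-sample t-test, right-tailed).
t = (x̄ − μ₀)/(s/√n) = (4.39 − 3.914)/(0.7016/√18) = 2.88
df = n − 1 = 17
p-value = P(T ≥ 2.88) ≈ 0.0052
Since p ≈ 0.0052 < α = 0.05, reject H0; the evidence is statistically significant.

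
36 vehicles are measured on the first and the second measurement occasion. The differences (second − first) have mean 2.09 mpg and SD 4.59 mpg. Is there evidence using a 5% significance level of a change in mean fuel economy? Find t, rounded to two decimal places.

H0: μ_d = 0; H1: μ_d ≠ 0 (paired t-test on the differences, two-sided).
t = d̄/(s_d/√n) = 2.09/(4.59/√36) = 2.73
df = n − 1 = 35
Two-sided p-value ≈ 0.010
Since p ≈ 0.010 < α = 0.05, reject H0; the data support H1.

2.73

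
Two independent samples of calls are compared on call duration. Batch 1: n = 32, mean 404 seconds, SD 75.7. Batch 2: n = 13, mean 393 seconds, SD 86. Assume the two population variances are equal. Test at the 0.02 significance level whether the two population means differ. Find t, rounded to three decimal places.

Let group 1 = batch 1, group 2 = batch 2. H0: μ_1 = μ_2; H1: μ_1 ≠ μ_2 (two-sample pooled-variance t-test, two-sided).
s_p² = [(32−1)·75.7² + (13−1)·86²]/(32+13−2) = 6195.28
t = (404 − 393)/√[6195.28·(1/32 + 1/13)] = 0.425
df = n₁ + n₂ − 2 = 43
Two-sided p-value ≈ 0.6730
Since p ≈ 0.6730 > α = 0.02, fail to reject H0; the evidence is not statistically significant.

0.425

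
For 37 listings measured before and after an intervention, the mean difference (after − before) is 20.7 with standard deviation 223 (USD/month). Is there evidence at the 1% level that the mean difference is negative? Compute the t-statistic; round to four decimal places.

0.5646

H0: μ_d = 0; H1: μ_d < 0 (paired t-test on the differences, left-tailed).
t = d̄/(s_d/√n) = 20.7/(223/√37) = 0.5646
df = n − 1 = 36
p-value = P(T ≤ 0.5646) ≈ 0.712
Since p ≈ 0.712 > α = 0.01, fail to reject H0; the evidence is not statistically significant.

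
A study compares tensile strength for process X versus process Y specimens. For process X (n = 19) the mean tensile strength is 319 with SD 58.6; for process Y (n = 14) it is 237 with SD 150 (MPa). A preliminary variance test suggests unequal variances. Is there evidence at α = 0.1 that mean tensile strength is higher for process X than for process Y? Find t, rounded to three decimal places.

Let group 1 = process X, group 2 = process Y. H0: μ_1 = μ_2; H1: μ_1 > μ_2 (Welch's two-sample t-test, right-tailed).
t = (x̄_1 − x̄_2)/√(s_1²/n_1 + s_2²/n_2) = (319 − 237)/√(58.6²/19 + 150²/14) = 1.939
Welch–Satterthwaite df ≈ 15.94
p-value = P(T ≥ 1.939) ≈ 0.035
Since p ≈ 0.035 < α = 0.1, reject H0; the evidence is statistically significant.

1.939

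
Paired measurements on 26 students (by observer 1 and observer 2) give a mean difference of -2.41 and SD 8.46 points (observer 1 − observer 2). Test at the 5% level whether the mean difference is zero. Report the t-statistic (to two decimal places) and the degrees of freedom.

H0: μ_d = 0; H1: μ_d ≠ 0 (paired t-test on the differences, two-sided).
t = d̄/(s_d/√n) = -2.41/(8.46/√26) = -1.45
df = n − 1 = 25
Two-sided p-value ≈ 0.159
Since p ≈ 0.159 > α = 0.05, fail to reject H0; the evidence is not statistically significant.

t = -1.45, df = 25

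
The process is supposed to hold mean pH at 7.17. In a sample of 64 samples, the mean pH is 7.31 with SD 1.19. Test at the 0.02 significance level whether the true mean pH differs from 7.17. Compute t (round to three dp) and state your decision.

t = 0.941; fail to reject H0

H0: μ = 7.17; H1: μ ≠ 7.17 (one-sample t-test, two-sided).
t = (x̄ − μ₀)/(s/√n) = (7.31 − 7.17)/(1.19/√64) = 0.941
df = n − 1 = 63
Two-sided p-value ≈ 0.3502
Since p ≈ 0.3502 > α = 0.02, fail to reject H0; the data do not provide sufficient evidence against H0.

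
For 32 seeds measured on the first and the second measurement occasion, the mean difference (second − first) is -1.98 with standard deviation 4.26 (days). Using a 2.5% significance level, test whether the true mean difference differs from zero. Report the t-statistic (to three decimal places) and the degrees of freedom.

H0: μ_d = 0; H1: μ_d ≠ 0 (paired t-test on the differences, two-sided).
t = d̄/(s_d/√n) = -1.98/(4.26/√32) = -2.629
df = n − 1 = 31
Two-sided p-value ≈ 0.0132
Since p ≈ 0.0132 < α = 0.025, reject H0; the evidence is statistically significant.

t = -2.629, df = 31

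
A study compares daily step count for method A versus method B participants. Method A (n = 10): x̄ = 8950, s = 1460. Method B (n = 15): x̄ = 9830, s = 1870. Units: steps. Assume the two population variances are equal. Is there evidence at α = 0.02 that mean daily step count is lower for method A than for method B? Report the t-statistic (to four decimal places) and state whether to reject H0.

Let group 1 = method A, group 2 = method B. H0: μ_1 = μ_2; H1: μ_1 < μ_2 (two-sample pooled-variance t-test, left-tailed).
s_p² = [(10−1)·1460² + (15−1)·1870²]/(10+15−2) = 2962650
t = (8950 − 9830)/√[2962650·(1/10 + 1/15)] = -1.2523
df = n₁ + n₂ − 2 = 23
p-value = P(T ≤ -1.2523) ≈ 0.1115
Since p ≈ 0.1115 > α = 0.02, fail to reject H0; the data do not provide sufficient evidence against H0.

t = -1.2523; fail to reject H0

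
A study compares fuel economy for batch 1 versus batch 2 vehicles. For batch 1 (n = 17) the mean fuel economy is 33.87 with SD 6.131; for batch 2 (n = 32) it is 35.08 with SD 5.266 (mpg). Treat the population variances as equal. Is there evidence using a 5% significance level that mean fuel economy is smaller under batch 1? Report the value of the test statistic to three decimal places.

-0.723

Let group 1 = batch 1, group 2 = batch 2. H0: μ_1 = μ_2; H1: μ_1 < μ_2 (two-sample pooled-variance t-test, left-tailed).
s_p² = [(17−1)·6.131² + (32−1)·5.266²]/(17+32−2) = 31.0868
t = (33.87 − 35.08)/√[31.0868·(1/17 + 1/32)] = -0.723
df = n₁ + n₂ − 2 = 47
p-value = P(T ≤ -0.723) ≈ 0.237
Since p ≈ 0.237 > α = 0.05, fail to reject H0; the data do not provide sufficient evidence against H0.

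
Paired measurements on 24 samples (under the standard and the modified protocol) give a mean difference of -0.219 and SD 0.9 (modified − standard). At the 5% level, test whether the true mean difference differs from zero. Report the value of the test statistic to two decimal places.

H0: μ_d = 0; H1: μ_d ≠ 0 (paired t-test on the differences, two-sided).
t = d̄/(s_d/√n) = -0.219/(0.9/√24) = -1.19
df = n − 1 = 23
Two-sided p-value ≈ 0.2454
Since p ≈ 0.2454 > α = 0.05, fail to reject H0; the data do not provide sufficient evidence against H0.

-1.19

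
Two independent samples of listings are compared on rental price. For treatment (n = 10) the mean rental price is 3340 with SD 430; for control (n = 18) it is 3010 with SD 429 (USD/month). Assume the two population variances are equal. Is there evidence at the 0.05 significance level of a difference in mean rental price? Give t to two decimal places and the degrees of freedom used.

t = 1.95, df = 26

Let group 1 = treatment, group 2 = control. H0: μ_1 = μ_2; H1: μ_1 ≠ μ_2 (two-sample pooled-variance t-test, two-sided).
s_p² = [(10−1)·430² + (18−1)·429²]/(10+18−2) = 184338
t = (3340 − 3010)/√[184338·(1/10 + 1/18)] = 1.95
df = n₁ + n₂ − 2 = 26
Two-sided p-value ≈ 0.062
Since p ≈ 0.062 > α = 0.05, fail to reject H0; the data do not provide sufficient evidence against H0.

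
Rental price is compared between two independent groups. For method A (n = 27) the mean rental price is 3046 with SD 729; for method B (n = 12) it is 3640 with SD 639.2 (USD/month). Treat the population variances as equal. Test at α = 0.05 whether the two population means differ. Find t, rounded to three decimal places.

Let group 1 = method A, group 2 = method B. H0: μ_1 = μ_2; H1: μ_1 ≠ μ_2 (two-sample pooled-variance t-test, two-sided).
s_p² = [(27−1)·729² + (12−1)·639.2²]/(27+12−2) = 494914
t = (3046 − 3640)/√[494914·(1/27 + 1/12)] = -2.434
df = n₁ + n₂ − 2 = 37
Two-sided p-value ≈ 0.0199
Since p ≈ 0.0199 < α = 0.05, reject H0; the evidence is statistically significant.

-2.434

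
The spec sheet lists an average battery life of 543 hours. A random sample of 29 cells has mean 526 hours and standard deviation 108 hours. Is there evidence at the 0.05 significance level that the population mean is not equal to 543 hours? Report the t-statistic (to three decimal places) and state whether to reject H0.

t = -0.848; fail to reject H0

H0: μ = 543; H1: μ ≠ 543 (one-sample t-test, two-sided).
t = (x̄ − μ₀)/(s/√n) = (526 − 543)/(108/√29) = -0.848
df = n − 1 = 28
Two-sided p-value ≈ 0.4038
Since p ≈ 0.4038 > α = 0.05, fail to reject H0; the data do not provide sufficient evidence against H0.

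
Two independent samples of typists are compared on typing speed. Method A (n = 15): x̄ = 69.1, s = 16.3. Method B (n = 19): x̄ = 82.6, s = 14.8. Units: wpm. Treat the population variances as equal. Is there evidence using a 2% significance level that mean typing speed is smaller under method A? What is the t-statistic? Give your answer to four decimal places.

Let group 1 = method A, group 2 = method B. H0: μ_1 = μ_2; H1: μ_1 < μ_2 (two-sample pooled-variance t-test, left-tailed).
s_p² = [(15−1)·16.3² + (19−1)·14.8²]/(15+19−2) = 239.449
t = (69.1 − 82.6)/√[239.449·(1/15 + 1/19)] = -2.5259
df = n₁ + n₂ − 2 = 32
p-value = P(T ≤ -2.5259) ≈ 0.0083
Since p ≈ 0.0083 < α = 0.02, reject H0; the evidence is statistically significant.

-2.5259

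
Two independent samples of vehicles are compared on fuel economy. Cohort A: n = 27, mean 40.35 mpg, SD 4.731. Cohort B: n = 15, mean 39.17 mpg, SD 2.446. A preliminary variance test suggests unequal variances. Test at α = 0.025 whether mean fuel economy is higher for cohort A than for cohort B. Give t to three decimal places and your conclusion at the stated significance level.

Let group 1 = cohort A, group 2 = cohort B. H0: μ_1 = μ_2; H1: μ_1 > μ_2 (Welch's two-sample t-test, right-tailed).
t = (x̄_1 − x̄_2)/√(s_1²/n_1 + s_2²/n_2) = (40.35 − 39.17)/√(4.731²/27 + 2.446²/15) = 1.065
Welch–Satterthwaite df ≈ 39.89
p-value = P(T ≥ 1.065) ≈ 0.147
Since p ≈ 0.147 > α = 0.025, fail to reject H0; the data do not provide sufficient evidence against H0.

t = 1.065; fail to reject H0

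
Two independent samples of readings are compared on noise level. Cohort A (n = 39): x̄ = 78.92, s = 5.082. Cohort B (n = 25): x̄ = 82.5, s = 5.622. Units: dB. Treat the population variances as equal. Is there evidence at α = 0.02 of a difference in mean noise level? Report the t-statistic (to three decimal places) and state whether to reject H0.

t = -2.638; reject H0

Let group 1 = cohort A, group 2 = cohort B. H0: μ_1 = μ_2; H1: μ_1 ≠ μ_2 (two-sample pooled-variance t-test, two-sided).
s_p² = [(39−1)·5.082² + (25−1)·5.622²]/(39+25−2) = 28.0642
t = (78.92 − 82.5)/√[28.0642·(1/39 + 1/25)] = -2.638
df = n₁ + n₂ − 2 = 62
Two-sided p-value ≈ 0.0105
Since p ≈ 0.0105 < α = 0.02, reject H0; the data support H1.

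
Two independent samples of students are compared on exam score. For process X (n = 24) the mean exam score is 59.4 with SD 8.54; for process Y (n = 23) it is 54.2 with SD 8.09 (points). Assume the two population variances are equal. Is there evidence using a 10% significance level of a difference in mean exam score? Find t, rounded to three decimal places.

2.141

Let group 1 = process X, group 2 = process Y. H0: μ_1 = μ_2; H1: μ_1 ≠ μ_2 (two-sample pooled-variance t-test, two-sided).
s_p² = [(24−1)·8.54² + (23−1)·8.09²]/(24+23−2) = 69.273
t = (59.4 − 54.2)/√[69.273·(1/24 + 1/23)] = 2.141
df = n₁ + n₂ − 2 = 45
Two-sided p-value ≈ 0.0377
Since p ≈ 0.0377 < α = 0.1, reject H0; the evidence is statistically significant.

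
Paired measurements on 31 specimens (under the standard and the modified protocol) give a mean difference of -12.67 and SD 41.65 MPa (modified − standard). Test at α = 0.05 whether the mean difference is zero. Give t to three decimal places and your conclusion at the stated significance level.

H0: μ_d = 0; H1: μ_d ≠ 0 (paired t-test on the differences, two-sided).
t = d̄/(s_d/√n) = -12.67/(41.65/√31) = -1.694
df = n − 1 = 30
Two-sided p-value ≈ 0.1007
Since p ≈ 0.1007 > α = 0.05, fail to reject H0; the evidence is not statistically significant.

t = -1.694; fail to reject H0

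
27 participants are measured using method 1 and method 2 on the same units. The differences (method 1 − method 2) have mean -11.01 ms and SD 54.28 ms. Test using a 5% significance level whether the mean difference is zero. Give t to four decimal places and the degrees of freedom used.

H0: μ_d = 0; H1: μ_d ≠ 0 (paired t-test on the differences, two-sided).
t = d̄/(s_d/√n) = -11.01/(54.28/√27) = -1.0540
df = n − 1 = 26
Two-sided p-value ≈ 0.3016
Since p ≈ 0.3016 > α = 0.05, fail to reject H0; the evidence is not statistically significant.

t = -1.0540, df = 26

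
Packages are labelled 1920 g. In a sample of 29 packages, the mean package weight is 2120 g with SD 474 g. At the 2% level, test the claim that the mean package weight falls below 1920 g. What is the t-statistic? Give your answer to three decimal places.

H0: μ = 1920; H1: μ < 1920 (one-sample t-test, left-tailed).
t = (x̄ − μ₀)/(s/√n) = (2120 − 1920)/(474/√29) = 2.272
df = n − 1 = 28
p-value = P(T ≤ 2.272) ≈ 0.985
Since p ≈ 0.985 > α = 0.02, fail to reject H0; the data do not provide sufficient evidence against H0.

2.272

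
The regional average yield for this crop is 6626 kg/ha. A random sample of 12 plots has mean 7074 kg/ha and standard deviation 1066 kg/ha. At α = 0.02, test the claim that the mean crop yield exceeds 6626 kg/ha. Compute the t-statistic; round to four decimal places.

1.4558

H0: μ = 6626; H1: μ > 6626 (one-sample t-test, right-tailed).
t = (x̄ − μ₀)/(s/√n) = (7074 − 6626)/(1066/√12) = 1.4558
df = n − 1 = 11
p-value = P(T ≥ 1.4558) ≈ 0.0867
Since p ≈ 0.0867 > α = 0.02, fail to reject H0; the evidence is not statistically significant.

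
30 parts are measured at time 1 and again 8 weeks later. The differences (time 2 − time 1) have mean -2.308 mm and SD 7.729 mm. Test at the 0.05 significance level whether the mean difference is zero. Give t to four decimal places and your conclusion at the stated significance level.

H0: μ_d = 0; H1: μ_d ≠ 0 (paired t-test on the differences, two-sided).
t = d̄/(s_d/√n) = -2.308/(7.729/√30) = -1.6356
df = n − 1 = 29
Two-sided p-value ≈ 0.1127
Since p ≈ 0.1127 > α = 0.05, fail to reject H0; the data do not provide sufficient evidence against H0.

t = -1.6356; fail to reject H0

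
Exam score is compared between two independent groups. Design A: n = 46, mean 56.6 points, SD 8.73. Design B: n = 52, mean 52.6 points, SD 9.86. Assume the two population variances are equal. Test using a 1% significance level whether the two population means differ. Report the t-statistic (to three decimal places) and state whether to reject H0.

Let group 1 = design A, group 2 = design B. H0: μ_1 = μ_2; H1: μ_1 ≠ μ_2 (two-sample pooled-variance t-test, two-sided).
s_p² = [(46−1)·8.73² + (52−1)·9.86²]/(46+52−2) = 87.3727
t = (56.6 − 52.6)/√[87.3727·(1/46 + 1/52)] = 2.114
df = n₁ + n₂ − 2 = 96
Two-sided p-value ≈ 0.037
Since p ≈ 0.037 > α = 0.01, fail to reject H0; the data do not provide sufficient evidence against H0.

t = 2.114; fail to reject H0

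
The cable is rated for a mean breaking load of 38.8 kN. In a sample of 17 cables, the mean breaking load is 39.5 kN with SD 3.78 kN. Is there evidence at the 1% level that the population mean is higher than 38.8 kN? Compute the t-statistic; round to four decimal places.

0.7635

H0: μ = 38.8; H1: μ > 38.8 (one-sample t-test, right-tailed).
t = (x̄ − μ₀)/(s/√n) = (39.5 − 38.8)/(3.78/√17) = 0.7635
df = n − 1 = 16
p-value = P(T ≥ 0.7635) ≈ 0.2281
Since p ≈ 0.2281 > α = 0.01, fail to reject H0; the evidence is not statistically significant.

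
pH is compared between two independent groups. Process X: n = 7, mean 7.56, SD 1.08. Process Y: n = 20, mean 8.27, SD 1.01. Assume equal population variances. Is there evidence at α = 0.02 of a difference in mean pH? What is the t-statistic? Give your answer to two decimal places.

Let group 1 = process X, group 2 = process Y. H0: μ_1 = μ_2; H1: μ_1 ≠ μ_2 (two-sample pooled-variance t-test, two-sided).
s_p² = [(7−1)·1.08² + (20−1)·1.01²]/(7+20−2) = 1.05521
t = (7.56 − 8.27)/√[1.05521·(1/7 + 1/20)] = -1.57
df = n₁ + n₂ − 2 = 25
Two-sided p-value ≈ 0.128
Since p ≈ 0.128 > α = 0.02, fail to reject H0; the evidence is not statistically significant.

-1.57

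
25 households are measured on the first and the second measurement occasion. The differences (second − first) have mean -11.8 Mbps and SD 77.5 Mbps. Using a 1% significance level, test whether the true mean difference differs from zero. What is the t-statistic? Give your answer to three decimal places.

H0: μ_d = 0; H1: μ_d ≠ 0 (paired t-test on the differences, two-sided).
t = d̄/(s_d/√n) = -11.8/(77.5/√25) = -0.761
df = n − 1 = 24
Two-sided p-value ≈ 0.454
Since p ≈ 0.454 > α = 0.01, fail to reject H0; the data do not provide sufficient evidence against H0.

-0.761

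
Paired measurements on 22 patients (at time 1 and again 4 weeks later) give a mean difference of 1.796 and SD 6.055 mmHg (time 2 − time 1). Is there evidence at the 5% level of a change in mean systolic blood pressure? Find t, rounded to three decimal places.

1.391

H0: μ_d = 0; H1: μ_d ≠ 0 (paired t-test on the differences, two-sided).
t = d̄/(s_d/√n) = 1.796/(6.055/√22) = 1.391
df = n − 1 = 21
Two-sided p-value ≈ 0.1787
Since p ≈ 0.1787 > α = 0.05, fail to reject H0; the data do not provide sufficient evidence against H0.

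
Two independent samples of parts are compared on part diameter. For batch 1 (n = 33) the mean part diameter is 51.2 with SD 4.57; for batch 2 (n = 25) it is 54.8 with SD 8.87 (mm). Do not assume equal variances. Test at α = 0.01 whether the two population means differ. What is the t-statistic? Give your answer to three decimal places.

Let group 1 = batch 1, group 2 = batch 2. H0: μ_1 = μ_2; H1: μ_1 ≠ μ_2 (Welch's two-sample t-test, two-sided).
t = (x̄_1 − x̄_2)/√(s_1²/n_1 + s_2²/n_2) = (51.2 − 54.8)/√(4.57²/33 + 8.87²/25) = -1.852
Welch–Satterthwaite df ≈ 33.60
Two-sided p-value ≈ 0.073
Since p ≈ 0.073 > α = 0.01, fail to reject H0; the data do not provide sufficient evidence against H0.

-1.852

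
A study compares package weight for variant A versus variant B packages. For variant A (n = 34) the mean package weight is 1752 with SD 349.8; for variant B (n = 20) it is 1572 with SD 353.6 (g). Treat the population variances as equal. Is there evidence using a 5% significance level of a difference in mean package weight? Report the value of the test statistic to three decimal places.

1.819

Let group 1 = variant A, group 2 = variant B. H0: μ_1 = μ_2; H1: μ_1 ≠ μ_2 (two-sample pooled-variance t-test, two-sided).
s_p² = [(34−1)·349.8² + (20−1)·353.6²]/(34+20−2) = 123337
t = (1752 − 1572)/√[123337·(1/34 + 1/20)] = 1.819
df = n₁ + n₂ − 2 = 52
Two-sided p-value ≈ 0.0747
Since p ≈ 0.0747 > α = 0.05, fail to reject H0; the evidence is not statistically significant.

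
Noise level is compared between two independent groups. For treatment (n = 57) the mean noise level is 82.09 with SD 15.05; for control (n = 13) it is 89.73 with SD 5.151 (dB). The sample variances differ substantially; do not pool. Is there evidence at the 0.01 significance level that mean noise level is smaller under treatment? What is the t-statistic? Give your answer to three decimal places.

Let group 1 = treatment, group 2 = control. H0: μ_1 = μ_2; H1: μ_1 < μ_2 (Welch's two-sample t-test, left-tailed).
t = (x̄_1 − x̄_2)/√(s_1²/n_1 + s_2²/n_2) = (82.09 − 89.73)/√(15.05²/57 + 5.151²/13) = -3.115
Welch–Satterthwaite df ≈ 57.50
p-value = P(T ≤ -3.115) ≈ 0.001
Since p ≈ 0.001 < α = 0.01, reject H0; the evidence is statistically significant.

-3.115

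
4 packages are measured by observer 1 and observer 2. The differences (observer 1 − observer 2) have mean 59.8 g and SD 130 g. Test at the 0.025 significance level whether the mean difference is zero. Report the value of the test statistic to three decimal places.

0.920

H0: μ_d = 0; H1: μ_d ≠ 0 (paired t-test on the differences, two-sided).
t = d̄/(s_d/√n) = 59.8/(130/√4) = 0.920
df = n − 1 = 3
Two-sided p-value ≈ 0.425
Since p ≈ 0.425 > α = 0.025, fail to reject H0; the evidence is not statistically significant.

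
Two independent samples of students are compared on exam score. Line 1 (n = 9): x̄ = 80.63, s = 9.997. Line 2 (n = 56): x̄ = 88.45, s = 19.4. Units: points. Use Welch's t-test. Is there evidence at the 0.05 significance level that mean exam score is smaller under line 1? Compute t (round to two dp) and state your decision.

Let group 1 = line 1, group 2 = line 2. H0: μ_1 = μ_2; H1: μ_1 < μ_2 (Welch's two-sample t-test, left-tailed).
t = (x̄_1 − x̄_2)/√(s_1²/n_1 + s_2²/n_2) = (80.63 − 88.45)/√(9.997²/9 + 19.4²/56) = -1.85
Welch–Satterthwaite df ≈ 19.57
p-value = P(T ≤ -1.85) ≈ 0.040
Since p ≈ 0.040 < α = 0.05, reject H0; the data support H1.

t = -1.85; reject H0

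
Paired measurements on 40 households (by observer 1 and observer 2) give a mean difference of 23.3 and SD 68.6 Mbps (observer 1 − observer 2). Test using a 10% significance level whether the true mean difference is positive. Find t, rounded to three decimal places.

2.148

H0: μ_d = 0; H1: μ_d > 0 (paired t-test on the differences, right-tailed).
t = d̄/(s_d/√n) = 23.3/(68.6/√40) = 2.148
df = n − 1 = 39
p-value = P(T ≥ 2.148) ≈ 0.0190
Since p ≈ 0.0190 < α = 0.1, reject H0; the data support H1.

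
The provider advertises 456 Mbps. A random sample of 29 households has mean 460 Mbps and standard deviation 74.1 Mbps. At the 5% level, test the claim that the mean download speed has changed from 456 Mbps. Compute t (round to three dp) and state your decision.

t = 0.291; fail to reject H0

H0: μ = 456; H1: μ ≠ 456 (one-sample t-test, two-sided).
t = (x̄ − μ₀)/(s/√n) = (460 − 456)/(74.1/√29) = 0.291
df = n − 1 = 28
Two-sided p-value ≈ 0.7734
Since p ≈ 0.7734 > α = 0.05, fail to reject H0; the data do not provide sufficient evidence against H0.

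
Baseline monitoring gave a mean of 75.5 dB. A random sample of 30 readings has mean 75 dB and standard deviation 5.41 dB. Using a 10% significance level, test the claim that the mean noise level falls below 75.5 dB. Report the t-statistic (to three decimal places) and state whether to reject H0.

H0: μ = 75.5; H1: μ < 75.5 (one-sample t-test, left-tailed).
t = (x̄ − μ₀)/(s/√n) = (75 − 75.5)/(5.41/√30) = -0.506
df = n − 1 = 29
p-value = P(T ≤ -0.506) ≈ 0.3083
Since p ≈ 0.3083 > α = 0.1, fail to reject H0; the evidence is not statistically significant.

t = -0.506; fail to reject H0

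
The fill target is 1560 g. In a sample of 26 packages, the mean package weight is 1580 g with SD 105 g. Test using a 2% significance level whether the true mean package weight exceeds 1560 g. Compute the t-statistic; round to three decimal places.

H0: μ = 1560; H1: μ > 1560 (one-sample t-test, right-tailed).
t = (x̄ − μ₀)/(s/√n) = (1580 − 1560)/(105/√26) = 0.971
df = n − 1 = 25
p-value = P(T ≥ 0.971) ≈ 0.170
Since p ≈ 0.170 > α = 0.02, fail to reject H0; the data do not provide sufficient evidence against H0.

0.971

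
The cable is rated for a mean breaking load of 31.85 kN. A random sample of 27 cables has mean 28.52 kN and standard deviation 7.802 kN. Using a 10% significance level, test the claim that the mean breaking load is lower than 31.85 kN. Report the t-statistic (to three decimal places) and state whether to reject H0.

H0: μ = 31.85; H1: μ < 31.85 (one-sample t-test, left-tailed).
t = (x̄ − μ₀)/(s/√n) = (28.52 − 31.85)/(7.802/√27) = -2.218
df = n − 1 = 26
p-value = P(T ≤ -2.218) ≈ 0.0178
Since p ≈ 0.0178 < α = 0.1, reject H0; the evidence is statistically significant.

t = -2.218; reject H0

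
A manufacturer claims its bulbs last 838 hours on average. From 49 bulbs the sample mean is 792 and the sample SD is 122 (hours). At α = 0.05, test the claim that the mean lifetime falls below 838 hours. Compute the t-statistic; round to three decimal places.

-2.639

H0: μ = 838; H1: μ < 838 (one-sample t-test, left-tailed).
t = (x̄ − μ₀)/(s/√n) = (792 − 838)/(122/√49) = -2.639
df = n − 1 = 48
p-value = P(T ≤ -2.639) ≈ 0.006
Since p ≈ 0.006 < α = 0.05, reject H0; the data support H1.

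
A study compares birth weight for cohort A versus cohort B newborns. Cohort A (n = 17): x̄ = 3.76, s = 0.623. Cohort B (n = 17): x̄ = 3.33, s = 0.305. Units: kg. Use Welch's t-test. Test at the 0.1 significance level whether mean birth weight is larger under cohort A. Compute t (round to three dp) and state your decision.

Let group 1 = cohort A, group 2 = cohort B. H0: μ_1 = μ_2; H1: μ_1 > μ_2 (Welch's two-sample t-test, right-tailed).
t = (x̄_1 − x̄_2)/√(s_1²/n_1 + s_2²/n_2) = (3.76 − 3.33)/√(0.623²/17 + 0.305²/17) = 2.556
Welch–Satterthwaite df ≈ 23.25
p-value = P(T ≥ 2.556) ≈ 0.0088
Since p ≈ 0.0088 < α = 0.1, reject H0; the data support H1.

t = 2.556; reject H0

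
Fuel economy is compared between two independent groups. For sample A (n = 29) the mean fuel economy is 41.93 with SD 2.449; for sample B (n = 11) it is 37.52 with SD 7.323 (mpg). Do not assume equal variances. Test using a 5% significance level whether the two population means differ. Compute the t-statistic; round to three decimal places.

1.956

Let group 1 = sample A, group 2 = sample B. H0: μ_1 = μ_2; H1: μ_1 ≠ μ_2 (Welch's two-sample t-test, two-sided).
t = (x̄_1 − x̄_2)/√(s_1²/n_1 + s_2²/n_2) = (41.93 − 37.52)/√(2.449²/29 + 7.323²/11) = 1.956
Welch–Satterthwaite df ≈ 10.86
Two-sided p-value ≈ 0.0766
Since p ≈ 0.0766 > α = 0.05, fail to reject H0; the data do not provide sufficient evidence against H0.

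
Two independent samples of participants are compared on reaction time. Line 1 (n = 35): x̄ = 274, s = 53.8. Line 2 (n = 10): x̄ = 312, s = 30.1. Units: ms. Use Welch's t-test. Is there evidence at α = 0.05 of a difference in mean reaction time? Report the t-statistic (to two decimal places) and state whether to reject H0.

Let group 1 = line 1, group 2 = line 2. H0: μ_1 = μ_2; H1: μ_1 ≠ μ_2 (Welch's two-sample t-test, two-sided).
t = (x̄_1 − x̄_2)/√(s_1²/n_1 + s_2²/n_2) = (274 − 312)/√(53.8²/35 + 30.1²/10) = -2.89
Welch–Satterthwaite df ≈ 26.98
Two-sided p-value ≈ 0.008
Since p ≈ 0.008 < α = 0.05, reject H0; the data support H1.

t = -2.89; reject H0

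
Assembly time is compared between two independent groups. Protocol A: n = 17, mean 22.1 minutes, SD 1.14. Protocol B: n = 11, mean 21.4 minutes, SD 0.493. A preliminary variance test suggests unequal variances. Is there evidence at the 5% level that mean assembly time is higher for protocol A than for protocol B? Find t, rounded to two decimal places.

2.23

Let group 1 = protocol A, group 2 = protocol B. H0: μ_1 = μ_2; H1: μ_1 > μ_2 (Welch's two-sample t-test, right-tailed).
t = (x̄_1 − x̄_2)/√(s_1²/n_1 + s_2²/n_2) = (22.1 − 21.4)/√(1.14²/17 + 0.493²/11) = 2.23
Welch–Satterthwaite df ≈ 23.45
p-value = P(T ≥ 2.23) ≈ 0.018
Since p ≈ 0.018 < α = 0.05, reject H0; the data support H1.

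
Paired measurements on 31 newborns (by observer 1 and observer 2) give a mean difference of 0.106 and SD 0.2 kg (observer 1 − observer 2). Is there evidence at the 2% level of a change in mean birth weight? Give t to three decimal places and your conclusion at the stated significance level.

H0: μ_d = 0; H1: μ_d ≠ 0 (paired t-test on the differences, two-sided).
t = d̄/(s_d/√n) = 0.106/(0.2/√31) = 2.951
df = n − 1 = 30
Two-sided p-value ≈ 0.0061
Since p ≈ 0.0061 < α = 0.02, reject H0; the data support H1.

t = 2.951; reject H0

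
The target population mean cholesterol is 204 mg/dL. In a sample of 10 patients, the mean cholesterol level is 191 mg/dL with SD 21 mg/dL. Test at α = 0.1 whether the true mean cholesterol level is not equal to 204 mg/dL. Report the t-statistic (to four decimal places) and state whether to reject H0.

H0: μ = 204; H1: μ ≠ 204 (one-sample t-test, two-sided).
t = (x̄ − μ₀)/(s/√n) = (191 − 204)/(21/√10) = -1.9576
df = n − 1 = 9
Two-sided p-value ≈ 0.082
Since p ≈ 0.082 < α = 0.1, reject H0; the evidence is statistically significant.

t = -1.9576; reject H0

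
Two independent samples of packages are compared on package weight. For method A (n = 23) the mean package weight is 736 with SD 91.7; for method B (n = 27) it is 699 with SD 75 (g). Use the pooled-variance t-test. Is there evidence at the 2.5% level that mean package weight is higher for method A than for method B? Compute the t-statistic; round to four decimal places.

Let group 1 = method A, group 2 = method B. H0: μ_1 = μ_2; H1: μ_1 > μ_2 (two-sample pooled-variance t-test, right-tailed).
s_p² = [(23−1)·91.7² + (27−1)·75²]/(23+27−2) = 6900.95
t = (736 − 699)/√[6900.95·(1/23 + 1/27)] = 1.5697
df = n₁ + n₂ − 2 = 48
p-value = P(T ≥ 1.5697) ≈ 0.062
Since p ≈ 0.062 > α = 0.025, fail to reject H0; the data do not provide sufficient evidence against H0.

1.5697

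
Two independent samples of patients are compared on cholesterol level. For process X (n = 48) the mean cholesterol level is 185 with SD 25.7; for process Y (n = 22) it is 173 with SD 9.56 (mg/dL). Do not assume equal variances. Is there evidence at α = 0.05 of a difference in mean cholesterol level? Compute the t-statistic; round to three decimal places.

Let group 1 = process X, group 2 = process Y. H0: μ_1 = μ_2; H1: μ_1 ≠ μ_2 (Welch's two-sample t-test, two-sided).
t = (x̄_1 − x̄_2)/√(s_1²/n_1 + s_2²/n_2) = (185 − 173)/√(25.7²/48 + 9.56²/22) = 2.835
Welch–Satterthwaite df ≈ 66.17
Two-sided p-value ≈ 0.006
Since p ≈ 0.006 < α = 0.05, reject H0; the data support H1.

2.835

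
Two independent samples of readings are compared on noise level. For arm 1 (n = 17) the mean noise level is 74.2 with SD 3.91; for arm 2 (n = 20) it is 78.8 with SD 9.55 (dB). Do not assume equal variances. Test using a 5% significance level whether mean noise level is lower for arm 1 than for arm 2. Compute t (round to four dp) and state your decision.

Let group 1 = arm 1, group 2 = arm 2. H0: μ_1 = μ_2; H1: μ_1 < μ_2 (Welch's two-sample t-test, left-tailed).
t = (x̄_1 − x̄_2)/√(s_1²/n_1 + s_2²/n_2) = (74.2 − 78.8)/√(3.91²/17 + 9.55²/20) = -1.9687
Welch–Satterthwaite df ≈ 26.03
p-value = P(T ≤ -1.9687) ≈ 0.030
Since p ≈ 0.030 < α = 0.05, reject H0; the evidence is statistically significant.

t = -1.9687; reject H0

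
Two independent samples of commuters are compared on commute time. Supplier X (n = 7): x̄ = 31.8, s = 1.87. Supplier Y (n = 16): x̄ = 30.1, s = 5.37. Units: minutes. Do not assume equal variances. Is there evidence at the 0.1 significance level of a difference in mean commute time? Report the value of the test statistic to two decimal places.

Let group 1 = supplier X, group 2 = supplier Y. H0: μ_1 = μ_2; H1: μ_1 ≠ μ_2 (Welch's two-sample t-test, two-sided).
t = (x̄_1 − x̄_2)/√(s_1²/n_1 + s_2²/n_2) = (31.8 − 30.1)/√(1.87²/7 + 5.37²/16) = 1.12
Welch–Satterthwaite df ≈ 20.53
Two-sided p-value ≈ 0.275
Since p ≈ 0.275 > α = 0.1, fail to reject H0; the data do not provide sufficient evidence against H0.

1.12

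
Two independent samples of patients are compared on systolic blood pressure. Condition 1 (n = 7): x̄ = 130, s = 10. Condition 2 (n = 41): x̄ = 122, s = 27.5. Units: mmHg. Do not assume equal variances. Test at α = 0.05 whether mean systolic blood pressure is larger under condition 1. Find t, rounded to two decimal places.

1.40

Let group 1 = condition 1, group 2 = condition 2. H0: μ_1 = μ_2; H1: μ_1 > μ_2 (Welch's two-sample t-test, right-tailed).
t = (x̄_1 − x̄_2)/√(s_1²/n_1 + s_2²/n_2) = (130 − 122)/√(10²/7 + 27.5²/41) = 1.40
Welch–Satterthwaite df ≈ 25.20
p-value = P(T ≥ 1.40) ≈ 0.087
Since p ≈ 0.087 > α = 0.05, fail to reject H0; the evidence is not statistically significant.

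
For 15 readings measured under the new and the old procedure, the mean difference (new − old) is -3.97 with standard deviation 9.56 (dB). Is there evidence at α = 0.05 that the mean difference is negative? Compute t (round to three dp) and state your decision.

t = -1.608; fail to reject H0

H0: μ_d = 0; H1: μ_d < 0 (paired t-test on the differences, left-tailed).
t = d̄/(s_d/√n) = -3.97/(9.56/√15) = -1.608
df = n − 1 = 14
p-value = P(T ≤ -1.608) ≈ 0.065
Since p ≈ 0.065 > α = 0.05, fail to reject H0; the data do not provide sufficient evidence against H0.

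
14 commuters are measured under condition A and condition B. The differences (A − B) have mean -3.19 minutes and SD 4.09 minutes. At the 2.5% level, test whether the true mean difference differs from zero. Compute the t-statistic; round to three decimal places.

-2.918

H0: μ_d = 0; H1: μ_d ≠ 0 (paired t-test on the differences, two-sided).
t = d̄/(s_d/√n) = -3.19/(4.09/√14) = -2.918
df = n − 1 = 13
Two-sided p-value ≈ 0.0120
Since p ≈ 0.0120 < α = 0.025, reject H0; the evidence is statistically significant.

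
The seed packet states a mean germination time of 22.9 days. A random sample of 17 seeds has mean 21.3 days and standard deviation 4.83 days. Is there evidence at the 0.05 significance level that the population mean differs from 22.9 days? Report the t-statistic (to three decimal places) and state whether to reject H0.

t = -1.366; fail to reject H0

H0: μ = 22.9; H1: μ ≠ 22.9 (one-sample t-test, two-sided).
t = (x̄ − μ₀)/(s/√n) = (21.3 − 22.9)/(4.83/√17) = -1.366
df = n − 1 = 16
Two-sided p-value ≈ 0.191
Since p ≈ 0.191 > α = 0.05, fail to reject H0; the evidence is not statistically significant.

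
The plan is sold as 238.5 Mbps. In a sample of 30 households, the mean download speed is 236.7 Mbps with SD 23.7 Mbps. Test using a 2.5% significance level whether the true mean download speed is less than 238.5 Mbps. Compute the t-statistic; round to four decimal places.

H0: μ = 238.5; H1: μ < 238.5 (one-sample t-test, left-tailed).
t = (x̄ − μ₀)/(s/√n) = (236.7 − 238.5)/(23.7/√30) = -0.4160
df = n − 1 = 29
p-value = P(T ≤ -0.4160) ≈ 0.3402
Since p ≈ 0.3402 > α = 0.025, fail to reject H0; the data do not provide sufficient evidence against H0.

-0.4160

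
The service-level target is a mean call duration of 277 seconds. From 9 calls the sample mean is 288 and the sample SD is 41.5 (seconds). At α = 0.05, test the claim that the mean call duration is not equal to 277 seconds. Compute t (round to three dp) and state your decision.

H0: μ = 277; H1: μ ≠ 277 (one-sample t-test, two-sided).
t = (x̄ − μ₀)/(s/√n) = (288 − 277)/(41.5/√9) = 0.795
df = n − 1 = 8
Two-sided p-value ≈ 0.449
Since p ≈ 0.449 > α = 0.05, fail to reject H0; the data do not provide sufficient evidence against H0.

t = 0.795; fail to reject H0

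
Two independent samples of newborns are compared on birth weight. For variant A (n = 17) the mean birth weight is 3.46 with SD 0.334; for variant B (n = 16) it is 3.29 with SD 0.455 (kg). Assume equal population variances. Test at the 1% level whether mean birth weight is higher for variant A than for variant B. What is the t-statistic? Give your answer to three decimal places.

1.229

Let group 1 = variant A, group 2 = variant B. H0: μ_1 = μ_2; H1: μ_1 > μ_2 (two-sample pooled-variance t-test, right-tailed).
s_p² = [(17−1)·0.334² + (16−1)·0.455²]/(17+16−2) = 0.157751
t = (3.46 − 3.29)/√[0.157751·(1/17 + 1/16)] = 1.229
df = n₁ + n₂ − 2 = 31
p-value = P(T ≥ 1.229) ≈ 0.114
Since p ≈ 0.114 > α = 0.01, fail to reject H0; the evidence is not statistically significant.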